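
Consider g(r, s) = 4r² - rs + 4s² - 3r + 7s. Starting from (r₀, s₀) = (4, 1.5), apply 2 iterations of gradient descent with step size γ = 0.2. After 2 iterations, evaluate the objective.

∇g = (8r - s - 3, -r + 8s + 7)
(r₁, s₁) = (4, 1.5) − 0.2·(27.5, 15) = (-1.5, -1.5)
(r₂, s₂) = (-1.5, -1.5) − 0.2·(-13.5, -3.5) = (1.2, -0.8)
g(1.2, -0.8) = 0.08

0.08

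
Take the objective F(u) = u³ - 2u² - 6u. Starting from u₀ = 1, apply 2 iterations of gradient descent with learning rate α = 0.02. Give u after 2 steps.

1.273224

F′(u) = 3u² - 4u - 6
u₁ = 1 − 0.02·(-7) = 1.14
u₂ = 1.14 − 0.02·(-6.6612) = 1.273224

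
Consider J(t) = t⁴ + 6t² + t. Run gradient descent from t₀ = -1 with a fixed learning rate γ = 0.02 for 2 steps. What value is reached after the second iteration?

J′(t) = 4t³ + 12t + 1
t₁ = -1 − 0.02·(-15) = -0.7
t₂ = -0.7 − 0.02·(-8.772) = -0.52456

-0.52456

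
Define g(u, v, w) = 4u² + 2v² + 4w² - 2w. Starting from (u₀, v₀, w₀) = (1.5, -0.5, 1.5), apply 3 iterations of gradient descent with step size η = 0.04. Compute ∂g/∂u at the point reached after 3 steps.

3.773184

∇g = (8u, 4v, 8w - 2)
Step 1: at (1.5, -0.5, 1.5), ∇g = (12, -2, 10) → (1.5, -0.5, 1.5) − 0.04·(12, -2, 10) = (1.02, -0.42, 1.1)
Step 2: at (1.02, -0.42, 1.1), ∇g = (8.16, -1.68, 6.8) → (1.02, -0.42, 1.1) − 0.04·(8.16, -1.68, 6.8) = (0.6936, -0.3528, 0.828)
Step 3: at (0.6936, -0.3528, 0.828), ∇g = (5.5488, -1.4112, 4.624) → (0.6936, -0.3528, 0.828) − 0.04·(5.5488, -1.4112, 4.624) = (0.471648, -0.296352, 0.64304)
∂g/∂u at (0.471648, -0.296352, 0.64304) = 3.773184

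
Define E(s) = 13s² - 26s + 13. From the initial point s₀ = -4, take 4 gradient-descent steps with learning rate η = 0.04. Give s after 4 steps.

E′(s) = 26s - 26
Step 1: E′(-4) = -130; s₁ = -4 − 0.04·(-130) = 1.2
Step 2: E′(1.2) = 5.2; s₂ = 1.2 − 0.04·5.2 = 0.992
Step 3: E′(0.992) = -0.208; s₃ = 0.992 − 0.04·(-0.208) = 1.00032
Step 4: E′(1.00032) = 0.00832; s₄ = 1.00032 − 0.04·0.00832 = 0.9999872

0.9999872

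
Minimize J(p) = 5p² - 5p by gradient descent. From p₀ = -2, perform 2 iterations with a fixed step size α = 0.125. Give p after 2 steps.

J′(p) = 10p - 5
p₁ = -2 − 0.125·(-25) = 1.125
p₂ = 1.125 − 0.125·6.25 = 0.34375

0.34375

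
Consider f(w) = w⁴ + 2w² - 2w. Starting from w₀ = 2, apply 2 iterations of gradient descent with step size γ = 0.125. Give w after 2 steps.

9.2734375

f′(w) = 4w³ + 4w - 2
w₁ = 2 − 0.125·38 = -2.75
w₂ = -2.75 − 0.125·(-96.1875) = 9.2734375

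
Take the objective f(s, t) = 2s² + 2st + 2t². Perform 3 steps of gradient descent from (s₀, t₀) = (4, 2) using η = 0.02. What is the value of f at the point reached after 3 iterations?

∇f = (4s + 2t, 2s + 4t)
Step 1: at (4, 2), ∇f = (20, 16) → (4, 2) − 0.02·(20, 16) = (3.6, 1.68)
Step 2: at (3.6, 1.68), ∇f = (17.76, 13.92) → (3.6, 1.68) − 0.02·(17.76, 13.92) = (3.2448, 1.4016)
Step 3: at (3.2448, 1.4016), ∇f = (15.7824, 12.096) → (3.2448, 1.4016) − 0.02·(15.7824, 12.096) = (2.929152, 1.15968)
f(2.929152, 1.15968) = 26.643336265728

26.643336265728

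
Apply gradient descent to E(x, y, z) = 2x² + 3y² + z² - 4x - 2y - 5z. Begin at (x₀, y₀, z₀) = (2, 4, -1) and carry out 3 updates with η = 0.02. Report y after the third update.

2.832064

∇E = (4x - 4, 6y - 2, 2z - 5)
Step 1: at (2, 4, -1), ∇E = (4, 22, -7) → (2, 4, -1) − 0.02·(4, 22, -7) = (1.92, 3.56, -0.86)
Step 2: at (1.92, 3.56, -0.86), ∇E = (3.68, 19.36, -6.72) → (1.92, 3.56, -0.86) − 0.02·(3.68, 19.36, -6.72) = (1.8464, 3.1728, -0.7256)
Step 3: at (1.8464, 3.1728, -0.7256), ∇E = (3.3856, 17.0368, -6.4512) → (1.8464, 3.1728, -0.7256) − 0.02·(3.3856, 17.0368, -6.4512) = (1.778688, 2.832064, -0.596576)
y = 2.832064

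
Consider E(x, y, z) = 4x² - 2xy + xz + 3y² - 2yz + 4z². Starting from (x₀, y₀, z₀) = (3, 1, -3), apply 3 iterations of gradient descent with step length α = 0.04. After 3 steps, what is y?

∇E = (8x - 2y + z, -2x + 6y - 2z, x - 2y + 8z)
(x₁, y₁, z₁) = (3, 1, -3) − 0.04·(19, 6, -23) = (2.24, 0.76, -2.08)
(x₂, y₂, z₂) = (2.24, 0.76, -2.08) − 0.04·(14.32, 4.24, -15.92) = (1.6672, 0.5904, -1.4432)
(x₃, y₃, z₃) = (1.6672, 0.5904, -1.4432) − 0.04·(10.7136, 3.0944, -11.0592) = (1.238656, 0.466624, -1.000832)
y = 0.466624

0.466624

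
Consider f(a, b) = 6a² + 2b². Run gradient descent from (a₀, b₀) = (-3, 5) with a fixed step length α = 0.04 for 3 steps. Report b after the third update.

∇f = (12a, 4b)
Step 1: at (-3, 5), ∇f = (-36, 20) → (-3, 5) − 0.04·(-36, 20) = (-1.56, 4.2)
Step 2: at (-1.56, 4.2), ∇f = (-18.72, 16.8) → (-1.56, 4.2) − 0.04·(-18.72, 16.8) = (-0.8112, 3.528)
Step 3: at (-0.8112, 3.528), ∇f = (-9.7344, 14.112) → (-0.8112, 3.528) − 0.04·(-9.7344, 14.112) = (-0.421824, 2.96352)
b = 2.96352

2.96352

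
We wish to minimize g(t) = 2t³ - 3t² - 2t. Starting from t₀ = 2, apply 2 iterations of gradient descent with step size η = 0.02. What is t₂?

1.6672

g′(t) = 6t² - 6t - 2
t₁ = 2 − 0.02·10 = 1.8
t₂ = 1.8 − 0.02·6.64 = 1.6672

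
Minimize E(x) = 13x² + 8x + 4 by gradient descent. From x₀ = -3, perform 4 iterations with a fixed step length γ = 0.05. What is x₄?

E′(x) = 26x + 8
Step 1: E′(-3) = -70; x₁ = -3 − 0.05·(-70) = 0.5
Step 2: E′(0.5) = 21; x₂ = 0.5 − 0.05·21 = -0.55
Step 3: E′(-0.55) = -6.3; x₃ = -0.55 − 0.05·(-6.3) = -0.235
Step 4: E′(-0.235) = 1.89; x₄ = -0.235 − 0.05·1.89 = -0.3295

-0.3295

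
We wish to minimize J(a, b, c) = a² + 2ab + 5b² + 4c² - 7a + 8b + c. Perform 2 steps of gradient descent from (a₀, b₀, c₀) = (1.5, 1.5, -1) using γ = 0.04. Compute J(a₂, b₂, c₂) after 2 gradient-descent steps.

∇J = (2a + 2b - 7, 2a + 10b + 8, 8c + 1)
Step 1: at (1.5, 1.5, -1), ∇J = (-1, 26, -7) → (1.5, 1.5, -1) − 0.04·(-1, 26, -7) = (1.54, 0.46, -0.72)
Step 2: at (1.54, 0.46, -0.72), ∇J = (-3, 15.68, -4.76) → (1.54, 0.46, -0.72) − 0.04·(-3, 15.68, -4.76) = (1.66, -0.1672, -0.5296)
J(1.66, -0.1672, -0.5296) = -10.02502016

-10.02502016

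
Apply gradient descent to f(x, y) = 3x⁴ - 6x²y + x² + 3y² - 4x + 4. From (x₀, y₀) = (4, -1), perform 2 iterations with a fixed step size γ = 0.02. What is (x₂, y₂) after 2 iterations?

∇f = (12x³ - 12xy + 2x - 4, -6x² + 6y)
Step 1: at (4, -1), ∇f = (820, -102) → (4, -1) − 0.02·(820, -102) = (-12.4, 1.04)
Step 2: at (-12.4, 1.04), ∇f = (-22753.536, -916.32) → (-12.4, 1.04) − 0.02·(-22753.536, -916.32) = (442.67072, 19.3664)

(442.67072, 19.3664)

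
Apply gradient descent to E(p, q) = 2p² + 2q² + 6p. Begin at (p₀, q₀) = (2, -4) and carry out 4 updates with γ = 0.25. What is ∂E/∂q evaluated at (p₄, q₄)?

0

∇E = (4p + 6, 4q)
Step 1: at (2, -4), ∇E = (14, -16) → (2, -4) − 0.25·(14, -16) = (-1.5, 0)
Step 2: at (-1.5, 0), ∇E = (0, 0) → (-1.5, 0) − 0.25·(0, 0) = (-1.5, 0)
Step 3: at (-1.5, 0), ∇E = (0, 0) → (-1.5, 0) − 0.25·(0, 0) = (-1.5, 0)
Step 4: at (-1.5, 0), ∇E = (0, 0) → (-1.5, 0) − 0.25·(0, 0) = (-1.5, 0)
∂E/∂q at (-1.5, 0) = 0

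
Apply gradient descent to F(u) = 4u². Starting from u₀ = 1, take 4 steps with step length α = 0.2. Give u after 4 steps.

0.1296

F′(u) = 8u
u₁ = 1 − 0.2·8 = -0.6
u₂ = -0.6 − 0.2·(-4.8) = 0.36
u₃ = 0.36 − 0.2·2.88 = -0.216
u₄ = -0.216 − 0.2·(-1.728) = 0.1296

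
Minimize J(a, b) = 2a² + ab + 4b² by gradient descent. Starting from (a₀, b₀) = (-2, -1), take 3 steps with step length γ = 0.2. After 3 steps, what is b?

∇J = (4a + b, a + 8b)
Step 1: at (-2, -1), ∇J = (-9, -10) → (-2, -1) − 0.2·(-9, -10) = (-0.2, 1)
Step 2: at (-0.2, 1), ∇J = (0.2, 7.8) → (-0.2, 1) − 0.2·(0.2, 7.8) = (-0.24, -0.56)
Step 3: at (-0.24, -0.56), ∇J = (-1.52, -4.72) → (-0.24, -0.56) − 0.2·(-1.52, -4.72) = (0.064, 0.384)
b = 0.384

0.384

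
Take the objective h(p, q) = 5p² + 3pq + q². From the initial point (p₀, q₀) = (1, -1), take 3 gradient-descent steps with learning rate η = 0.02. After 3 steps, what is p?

∇h = (10p + 3q, 3p + 2q)
Step 1: at (1, -1), ∇h = (7, 1) → (1, -1) − 0.02·(7, 1) = (0.86, -1.02)
Step 2: at (0.86, -1.02), ∇h = (5.54, 0.54) → (0.86, -1.02) − 0.02·(5.54, 0.54) = (0.7492, -1.0308)
Step 3: at (0.7492, -1.0308), ∇h = (4.3996, 0.186) → (0.7492, -1.0308) − 0.02·(4.3996, 0.186) = (0.661208, -1.03452)
p = 0.661208

0.661208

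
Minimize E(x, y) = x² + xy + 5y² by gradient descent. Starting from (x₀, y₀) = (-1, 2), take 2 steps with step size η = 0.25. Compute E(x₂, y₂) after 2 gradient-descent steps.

∇E = (2x + y, x + 10y)
(x₁, y₁) = (-1, 2) − 0.25·(0, 19) = (-1, -2.75)
(x₂, y₂) = (-1, -2.75) − 0.25·(-4.75, -28.5) = (0.1875, 4.375)
E(0.1875, 4.375) = 96.55859375

96.55859375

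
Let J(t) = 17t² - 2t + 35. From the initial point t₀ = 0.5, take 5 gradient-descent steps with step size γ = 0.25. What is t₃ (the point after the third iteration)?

J′(t) = 34t - 2
Step 1: J′(0.5) = 15; t₁ = 0.5 − 0.25·15 = -3.25
Step 2: J′(-3.25) = -112.5; t₂ = -3.25 − 0.25·(-112.5) = 24.875
Step 3: J′(24.875) = 843.75; t₃ = 24.875 − 0.25·843.75 = -186.0625

-186.0625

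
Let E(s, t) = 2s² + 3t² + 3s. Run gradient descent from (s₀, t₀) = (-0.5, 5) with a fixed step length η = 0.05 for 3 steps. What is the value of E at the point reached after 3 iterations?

7.731443

∇E = (4s + 3, 6t)
(s₁, t₁) = (-0.5, 5) − 0.05·(1, 30) = (-0.55, 3.5)
(s₂, t₂) = (-0.55, 3.5) − 0.05·(0.8, 21) = (-0.59, 2.45)
(s₃, t₃) = (-0.59, 2.45) − 0.05·(0.64, 14.7) = (-0.622, 1.715)
E(-0.622, 1.715) = 7.731443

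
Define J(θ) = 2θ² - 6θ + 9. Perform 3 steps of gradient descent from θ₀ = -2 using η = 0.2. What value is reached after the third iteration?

J′(θ) = 4θ - 6
θ₁ = -2 − 0.2·(-14) = 0.8
θ₂ = 0.8 − 0.2·(-2.8) = 1.36
θ₃ = 1.36 − 0.2·(-0.56) = 1.472

1.472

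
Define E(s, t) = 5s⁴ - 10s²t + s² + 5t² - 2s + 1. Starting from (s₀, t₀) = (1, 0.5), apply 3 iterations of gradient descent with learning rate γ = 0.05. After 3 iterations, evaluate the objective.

0.10888718848

∇E = (20s³ - 20st + 2s - 2, -10s² + 10t)
(s₁, t₁) = (1, 0.5) − 0.05·(10, -5) = (0.5, 0.75)
(s₂, t₂) = (0.5, 0.75) − 0.05·(-6, 5) = (0.8, 0.5)
(s₃, t₃) = (0.8, 0.5) − 0.05·(1.84, -1.4) = (0.708, 0.57)
E(0.708, 0.57) = 0.10888718848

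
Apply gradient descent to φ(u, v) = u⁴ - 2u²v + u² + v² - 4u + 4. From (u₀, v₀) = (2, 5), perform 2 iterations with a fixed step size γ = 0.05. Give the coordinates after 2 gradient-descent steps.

(1.9472, 4.986)

∇φ = (4u³ - 4uv + 2u - 4, -2u² + 2v)
Step 1: at (2, 5), ∇φ = (-8, 2) → (2, 5) − 0.05·(-8, 2) = (2.4, 4.9)
Step 2: at (2.4, 4.9), ∇φ = (9.056, -1.72) → (2.4, 4.9) − 0.05·(9.056, -1.72) = (1.9472, 4.986)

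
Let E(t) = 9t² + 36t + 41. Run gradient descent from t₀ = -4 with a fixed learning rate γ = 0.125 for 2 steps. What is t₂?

-5.125

E′(t) = 18t + 36
t₁ = -4 − 0.125·(-36) = 0.5
t₂ = 0.5 − 0.125·45 = -5.125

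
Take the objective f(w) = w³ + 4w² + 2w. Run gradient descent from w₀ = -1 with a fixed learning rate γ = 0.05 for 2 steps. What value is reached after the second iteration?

-0.718375

f′(w) = 3w² + 8w + 2
Step 1: f′(-1) = -3; w₁ = -1 − 0.05·(-3) = -0.85
Step 2: f′(-0.85) = -2.6325; w₂ = -0.85 − 0.05·(-2.6325) = -0.718375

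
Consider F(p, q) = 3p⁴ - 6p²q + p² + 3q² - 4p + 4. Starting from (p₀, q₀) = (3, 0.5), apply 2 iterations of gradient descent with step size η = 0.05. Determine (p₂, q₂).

(1110.3224, 48.263)

∇F = (12p³ - 12pq + 2p - 4, -6p² + 6q)
(p₁, q₁) = (3, 0.5) − 0.05·(308, -51) = (-12.4, 3.05)
(p₂, q₂) = (-12.4, 3.05) − 0.05·(-22454.448, -904.26) = (1110.3224, 48.263)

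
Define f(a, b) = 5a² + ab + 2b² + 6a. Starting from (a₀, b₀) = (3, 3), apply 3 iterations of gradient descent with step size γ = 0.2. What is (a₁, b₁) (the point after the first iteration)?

(-4.8, 0)

∇f = (10a + b + 6, a + 4b)
Step 1: at (3, 3), ∇f = (39, 15) → (3, 3) − 0.2·(39, 15) = (-4.8, 0)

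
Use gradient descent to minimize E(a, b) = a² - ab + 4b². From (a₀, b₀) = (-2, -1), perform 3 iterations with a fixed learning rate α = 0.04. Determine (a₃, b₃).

∇E = (2a - b, -a + 8b)
Step 1: at (-2, -1), ∇E = (-3, -6) → (-2, -1) − 0.04·(-3, -6) = (-1.88, -0.76)
Step 2: at (-1.88, -0.76), ∇E = (-3, -4.2) → (-1.88, -0.76) − 0.04·(-3, -4.2) = (-1.76, -0.592)
Step 3: at (-1.76, -0.592), ∇E = (-2.928, -2.976) → (-1.76, -0.592) − 0.04·(-2.928, -2.976) = (-1.64288, -0.47296)

(-1.64288, -0.47296)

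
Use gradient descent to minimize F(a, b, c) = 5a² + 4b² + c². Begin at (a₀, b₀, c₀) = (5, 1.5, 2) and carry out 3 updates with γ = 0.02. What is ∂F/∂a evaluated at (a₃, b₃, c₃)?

25.6

∇F = (10a, 8b, 2c)
Step 1: at (5, 1.5, 2), ∇F = (50, 12, 4) → (5, 1.5, 2) − 0.02·(50, 12, 4) = (4, 1.26, 1.92)
Step 2: at (4, 1.26, 1.92), ∇F = (40, 10.08, 3.84) → (4, 1.26, 1.92) − 0.02·(40, 10.08, 3.84) = (3.2, 1.0584, 1.8432)
Step 3: at (3.2, 1.0584, 1.8432), ∇F = (32, 8.4672, 3.6864) → (3.2, 1.0584, 1.8432) − 0.02·(32, 8.4672, 3.6864) = (2.56, 0.889056, 1.769472)
∂F/∂a at (2.56, 0.889056, 1.769472) = 25.6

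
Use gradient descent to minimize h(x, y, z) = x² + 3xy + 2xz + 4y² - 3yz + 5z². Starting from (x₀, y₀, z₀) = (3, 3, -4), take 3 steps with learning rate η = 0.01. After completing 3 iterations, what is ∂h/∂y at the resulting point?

∇h = (2x + 3y + 2z, 3x + 8y - 3z, 2x - 3y + 10z)
Step 1: at (3, 3, -4), ∇h = (7, 45, -43) → (3, 3, -4) − 0.01·(7, 45, -43) = (2.93, 2.55, -3.57)
Step 2: at (2.93, 2.55, -3.57), ∇h = (6.37, 39.9, -37.49) → (2.93, 2.55, -3.57) − 0.01·(6.37, 39.9, -37.49) = (2.8663, 2.151, -3.1951)
Step 3: at (2.8663, 2.151, -3.1951), ∇h = (5.7954, 35.3922, -32.6714) → (2.8663, 2.151, -3.1951) − 0.01·(5.7954, 35.3922, -32.6714) = (2.808346, 1.797078, -2.868386)
∂h/∂y at (2.808346, 1.797078, -2.868386) = 31.40682

31.40682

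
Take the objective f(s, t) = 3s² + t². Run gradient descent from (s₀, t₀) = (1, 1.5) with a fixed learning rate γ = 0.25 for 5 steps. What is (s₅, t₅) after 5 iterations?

∇f = (6s, 2t)
Step 1: at (1, 1.5), ∇f = (6, 3) → (1, 1.5) − 0.25·(6, 3) = (-0.5, 0.75)
Step 2: at (-0.5, 0.75), ∇f = (-3, 1.5) → (-0.5, 0.75) − 0.25·(-3, 1.5) = (0.25, 0.375)
Step 3: at (0.25, 0.375), ∇f = (1.5, 0.75) → (0.25, 0.375) − 0.25·(1.5, 0.75) = (-0.125, 0.1875)
Step 4: at (-0.125, 0.1875), ∇f = (-0.75, 0.375) → (-0.125, 0.1875) − 0.25·(-0.75, 0.375) = (0.0625, 0.09375)
Step 5: at (0.0625, 0.09375), ∇f = (0.375, 0.1875) → (0.0625, 0.09375) − 0.25·(0.375, 0.1875) = (-0.03125, 0.046875)

(-0.03125, 0.046875)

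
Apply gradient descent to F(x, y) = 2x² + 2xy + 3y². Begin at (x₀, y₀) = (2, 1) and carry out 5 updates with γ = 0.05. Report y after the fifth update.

-0.1225

∇F = (4x + 2y, 2x + 6y)
(x₁, y₁) = (2, 1) − 0.05·(10, 10) = (1.5, 0.5)
(x₂, y₂) = (1.5, 0.5) − 0.05·(7, 6) = (1.15, 0.2)
(x₃, y₃) = (1.15, 0.2) − 0.05·(5, 3.5) = (0.9, 0.025)
(x₄, y₄) = (0.9, 0.025) − 0.05·(3.65, 1.95) = (0.7175, -0.0725)
(x₅, y₅) = (0.7175, -0.0725) − 0.05·(2.725, 1) = (0.58125, -0.1225)
y = -0.1225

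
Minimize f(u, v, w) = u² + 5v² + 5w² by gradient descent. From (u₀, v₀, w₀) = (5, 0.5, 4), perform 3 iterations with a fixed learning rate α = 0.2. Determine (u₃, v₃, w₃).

∇f = (2u, 10v, 10w)
(u₁, v₁, w₁) = (5, 0.5, 4) − 0.2·(10, 5, 40) = (3, -0.5, -4)
(u₂, v₂, w₂) = (3, -0.5, -4) − 0.2·(6, -5, -40) = (1.8, 0.5, 4)
(u₃, v₃, w₃) = (1.8, 0.5, 4) − 0.2·(3.6, 5, 40) = (1.08, -0.5, -4)

(1.08, -0.5, -4)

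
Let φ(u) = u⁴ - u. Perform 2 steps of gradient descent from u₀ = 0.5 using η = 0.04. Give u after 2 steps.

0.53750272

φ′(u) = 4u³ - 1
u₁ = 0.5 − 0.04·(-0.5) = 0.52
u₂ = 0.52 − 0.04·(-0.437568) = 0.53750272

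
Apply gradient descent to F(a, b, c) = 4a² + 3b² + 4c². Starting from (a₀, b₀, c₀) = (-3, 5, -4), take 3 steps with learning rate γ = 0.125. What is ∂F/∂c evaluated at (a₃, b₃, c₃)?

0

∇F = (8a, 6b, 8c)
(a₁, b₁, c₁) = (-3, 5, -4) − 0.125·(-24, 30, -32) = (0, 1.25, 0)
(a₂, b₂, c₂) = (0, 1.25, 0) − 0.125·(0, 7.5, 0) = (0, 0.3125, 0)
(a₃, b₃, c₃) = (0, 0.3125, 0) − 0.125·(0, 1.875, 0) = (0, 0.078125, 0)
∂F/∂c at (0, 0.078125, 0) = 0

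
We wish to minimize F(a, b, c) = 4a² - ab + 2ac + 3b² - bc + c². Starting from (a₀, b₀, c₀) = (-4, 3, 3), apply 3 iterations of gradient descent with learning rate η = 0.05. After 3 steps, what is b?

1.1055

∇F = (8a - b + 2c, -a + 6b - c, 2a - b + 2c)
Step 1: at (-4, 3, 3), ∇F = (-29, 19, -5) → (-4, 3, 3) − 0.05·(-29, 19, -5) = (-2.55, 2.05, 3.25)
Step 2: at (-2.55, 2.05, 3.25), ∇F = (-15.95, 11.6, -0.65) → (-2.55, 2.05, 3.25) − 0.05·(-15.95, 11.6, -0.65) = (-1.7525, 1.47, 3.2825)
Step 3: at (-1.7525, 1.47, 3.2825), ∇F = (-8.925, 7.29, 1.59) → (-1.7525, 1.47, 3.2825) − 0.05·(-8.925, 7.29, 1.59) = (-1.30625, 1.1055, 3.203)
b = 1.1055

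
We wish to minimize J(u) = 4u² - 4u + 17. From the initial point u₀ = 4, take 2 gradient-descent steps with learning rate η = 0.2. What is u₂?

J′(u) = 8u - 4
u₁ = 4 − 0.2·28 = -1.6
u₂ = -1.6 − 0.2·(-16.8) = 1.76

1.76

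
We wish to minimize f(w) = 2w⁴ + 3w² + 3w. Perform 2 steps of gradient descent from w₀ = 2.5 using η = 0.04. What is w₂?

8.11639936

f′(w) = 8w³ + 6w + 3
Step 1: f′(2.5) = 143; w₁ = 2.5 − 0.04·143 = -3.22
Step 2: f′(-3.22) = -283.409984; w₂ = -3.22 − 0.04·(-283.409984) = 8.11639936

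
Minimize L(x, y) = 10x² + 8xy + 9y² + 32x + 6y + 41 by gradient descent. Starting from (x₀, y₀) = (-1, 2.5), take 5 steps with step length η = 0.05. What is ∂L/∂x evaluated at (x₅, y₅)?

-0.35564

∇L = (20x + 8y + 32, 8x + 18y + 6)
Step 1: at (-1, 2.5), ∇L = (32, 43) → (-1, 2.5) − 0.05·(32, 43) = (-2.6, 0.35)
Step 2: at (-2.6, 0.35), ∇L = (-17.2, -8.5) → (-2.6, 0.35) − 0.05·(-17.2, -8.5) = (-1.74, 0.775)
Step 3: at (-1.74, 0.775), ∇L = (3.4, 6.03) → (-1.74, 0.775) − 0.05·(3.4, 6.03) = (-1.91, 0.4735)
Step 4: at (-1.91, 0.4735), ∇L = (-2.412, -0.757) → (-1.91, 0.4735) − 0.05·(-2.412, -0.757) = (-1.7894, 0.51135)
Step 5: at (-1.7894, 0.51135), ∇L = (0.3028, 0.8891) → (-1.7894, 0.51135) − 0.05·(0.3028, 0.8891) = (-1.80454, 0.466895)
∂L/∂x at (-1.80454, 0.466895) = -0.35564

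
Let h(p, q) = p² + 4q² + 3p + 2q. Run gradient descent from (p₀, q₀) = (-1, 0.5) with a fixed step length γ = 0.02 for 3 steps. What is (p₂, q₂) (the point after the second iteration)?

(-1.0392, 0.2792)

∇h = (2p + 3, 8q + 2)
Step 1: at (-1, 0.5), ∇h = (1, 6) → (-1, 0.5) − 0.02·(1, 6) = (-1.02, 0.38)
Step 2: at (-1.02, 0.38), ∇h = (0.96, 5.04) → (-1.02, 0.38) − 0.02·(0.96, 5.04) = (-1.0392, 0.2792)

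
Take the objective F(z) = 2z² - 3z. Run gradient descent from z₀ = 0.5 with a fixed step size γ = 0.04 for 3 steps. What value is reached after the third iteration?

F′(z) = 4z - 3
z₁ = 0.5 − 0.04·(-1) = 0.54
z₂ = 0.54 − 0.04·(-0.84) = 0.5736
z₃ = 0.5736 − 0.04·(-0.7056) = 0.601824

0.601824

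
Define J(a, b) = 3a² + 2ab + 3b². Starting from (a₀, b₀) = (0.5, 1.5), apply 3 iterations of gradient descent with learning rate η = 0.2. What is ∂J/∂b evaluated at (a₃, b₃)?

∇J = (6a + 2b, 2a + 6b)
(a₁, b₁) = (0.5, 1.5) − 0.2·(6, 10) = (-0.7, -0.5)
(a₂, b₂) = (-0.7, -0.5) − 0.2·(-5.2, -4.4) = (0.34, 0.38)
(a₃, b₃) = (0.34, 0.38) − 0.2·(2.8, 2.96) = (-0.22, -0.212)
∂J/∂b at (-0.22, -0.212) = -1.712

-1.712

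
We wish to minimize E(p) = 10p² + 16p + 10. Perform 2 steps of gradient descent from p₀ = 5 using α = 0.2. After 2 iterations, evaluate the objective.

27252

E′(p) = 20p + 16
Step 1: E′(5) = 116; p₁ = 5 − 0.2·116 = -18.2
Step 2: E′(-18.2) = -348; p₂ = -18.2 − 0.2·(-348) = 51.4
E(51.4) = 27252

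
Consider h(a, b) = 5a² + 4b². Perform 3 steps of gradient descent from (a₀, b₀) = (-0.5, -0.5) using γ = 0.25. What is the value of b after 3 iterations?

∇h = (10a, 8b)
(a₁, b₁) = (-0.5, -0.5) − 0.25·(-5, -4) = (0.75, 0.5)
(a₂, b₂) = (0.75, 0.5) − 0.25·(7.5, 4) = (-1.125, -0.5)
(a₃, b₃) = (-1.125, -0.5) − 0.25·(-11.25, -4) = (1.6875, 0.5)
b = 0.5

0.5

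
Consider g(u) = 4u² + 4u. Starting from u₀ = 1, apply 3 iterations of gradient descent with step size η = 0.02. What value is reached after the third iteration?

g′(u) = 8u + 4
Step 1: g′(1) = 12; u₁ = 1 − 0.02·12 = 0.76
Step 2: g′(0.76) = 10.08; u₂ = 0.76 − 0.02·10.08 = 0.5584
Step 3: g′(0.5584) = 8.4672; u₃ = 0.5584 − 0.02·8.4672 = 0.389056

0.389056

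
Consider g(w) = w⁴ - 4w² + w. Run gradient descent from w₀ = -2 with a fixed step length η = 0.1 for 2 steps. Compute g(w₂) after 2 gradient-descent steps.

g′(w) = 4w³ - 8w + 1
w₁ = -2 − 0.1·(-15) = -0.5
w₂ = -0.5 − 0.1·4.5 = -0.95
g(-0.95) = -3.74549375

-3.74549375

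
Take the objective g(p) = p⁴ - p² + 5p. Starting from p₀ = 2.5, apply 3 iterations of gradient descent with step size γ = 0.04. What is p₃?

g′(p) = 4p³ - 2p + 5
p₁ = 2.5 − 0.04·62.5 = 0
p₂ = 0 − 0.04·5 = -0.2
p₃ = -0.2 − 0.04·5.368 = -0.41472

-0.41472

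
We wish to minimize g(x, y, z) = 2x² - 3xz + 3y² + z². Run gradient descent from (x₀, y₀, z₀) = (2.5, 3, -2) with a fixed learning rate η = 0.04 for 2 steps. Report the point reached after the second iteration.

∇g = (4x - 3z, 6y, -3x + 2z)
Step 1: at (2.5, 3, -2), ∇g = (16, 18, -11.5) → (2.5, 3, -2) − 0.04·(16, 18, -11.5) = (1.86, 2.28, -1.54)
Step 2: at (1.86, 2.28, -1.54), ∇g = (12.06, 13.68, -8.66) → (1.86, 2.28, -1.54) − 0.04·(12.06, 13.68, -8.66) = (1.3776, 1.7328, -1.1936)

(1.3776, 1.7328, -1.1936)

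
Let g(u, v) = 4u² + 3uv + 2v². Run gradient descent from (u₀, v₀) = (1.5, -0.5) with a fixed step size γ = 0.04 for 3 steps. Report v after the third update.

-0.628992

∇g = (8u + 3v, 3u + 4v)
Step 1: at (1.5, -0.5), ∇g = (10.5, 2.5) → (1.5, -0.5) − 0.04·(10.5, 2.5) = (1.08, -0.6)
Step 2: at (1.08, -0.6), ∇g = (6.84, 0.84) → (1.08, -0.6) − 0.04·(6.84, 0.84) = (0.8064, -0.6336)
Step 3: at (0.8064, -0.6336), ∇g = (4.5504, -0.1152) → (0.8064, -0.6336) − 0.04·(4.5504, -0.1152) = (0.624384, -0.628992)
v = -0.628992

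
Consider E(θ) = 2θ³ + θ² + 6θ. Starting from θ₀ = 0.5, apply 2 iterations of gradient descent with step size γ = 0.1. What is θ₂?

E′(θ) = 6θ² + 2θ + 6
θ₁ = 0.5 − 0.1·8.5 = -0.35
θ₂ = -0.35 − 0.1·6.035 = -0.9535

-0.9535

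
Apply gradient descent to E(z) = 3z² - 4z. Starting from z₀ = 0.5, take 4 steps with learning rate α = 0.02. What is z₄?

E′(z) = 6z - 4
Step 1: E′(0.5) = -1; z₁ = 0.5 − 0.02·(-1) = 0.52
Step 2: E′(0.52) = -0.88; z₂ = 0.52 − 0.02·(-0.88) = 0.5376
Step 3: E′(0.5376) = -0.7744; z₃ = 0.5376 − 0.02·(-0.7744) = 0.553088
Step 4: E′(0.553088) = -0.681472; z₄ = 0.553088 − 0.02·(-0.681472) = 0.56671744

0.56671744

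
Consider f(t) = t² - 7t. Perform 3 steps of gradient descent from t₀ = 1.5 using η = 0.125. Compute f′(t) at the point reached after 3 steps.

-1.6875

f′(t) = 2t - 7
Step 1: f′(1.5) = -4; t₁ = 1.5 − 0.125·(-4) = 2
Step 2: f′(2) = -3; t₂ = 2 − 0.125·(-3) = 2.375
Step 3: f′(2.375) = -2.25; t₃ = 2.375 − 0.125·(-2.25) = 2.65625
f′(t) at (2.65625) = -1.6875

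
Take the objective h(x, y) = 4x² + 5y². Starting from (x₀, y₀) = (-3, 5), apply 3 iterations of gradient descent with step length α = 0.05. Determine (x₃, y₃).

∇h = (8x, 10y)
(x₁, y₁) = (-3, 5) − 0.05·(-24, 50) = (-1.8, 2.5)
(x₂, y₂) = (-1.8, 2.5) − 0.05·(-14.4, 25) = (-1.08, 1.25)
(x₃, y₃) = (-1.08, 1.25) − 0.05·(-8.64, 12.5) = (-0.648, 0.625)

(-0.648, 0.625)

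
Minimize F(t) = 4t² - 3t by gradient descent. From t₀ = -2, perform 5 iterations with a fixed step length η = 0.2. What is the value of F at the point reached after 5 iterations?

-0.4260731904

F′(t) = 8t - 3
Step 1: F′(-2) = -19; t₁ = -2 − 0.2·(-19) = 1.8
Step 2: F′(1.8) = 11.4; t₂ = 1.8 − 0.2·11.4 = -0.48
Step 3: F′(-0.48) = -6.84; t₃ = -0.48 − 0.2·(-6.84) = 0.888
Step 4: F′(0.888) = 4.104; t₄ = 0.888 − 0.2·4.104 = 0.0672
Step 5: F′(0.0672) = -2.4624; t₅ = 0.0672 − 0.2·(-2.4624) = 0.55968
F(0.55968) = -0.4260731904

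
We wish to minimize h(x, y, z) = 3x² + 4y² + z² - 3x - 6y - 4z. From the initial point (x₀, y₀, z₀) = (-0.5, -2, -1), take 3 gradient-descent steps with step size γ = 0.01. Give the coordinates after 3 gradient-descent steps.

∇h = (6x - 3, 8y - 6, 2z - 4)
(x₁, y₁, z₁) = (-0.5, -2, -1) − 0.01·(-6, -22, -6) = (-0.44, -1.78, -0.94)
(x₂, y₂, z₂) = (-0.44, -1.78, -0.94) − 0.01·(-5.64, -20.24, -5.88) = (-0.3836, -1.5776, -0.8812)
(x₃, y₃, z₃) = (-0.3836, -1.5776, -0.8812) − 0.01·(-5.3016, -18.6208, -5.7624) = (-0.330584, -1.391392, -0.823576)

(-0.330584, -1.391392, -0.823576)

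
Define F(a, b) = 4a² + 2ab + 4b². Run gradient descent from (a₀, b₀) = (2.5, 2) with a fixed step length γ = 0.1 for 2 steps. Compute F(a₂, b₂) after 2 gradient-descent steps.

∇F = (8a + 2b, 2a + 8b)
(a₁, b₁) = (2.5, 2) − 0.1·(24, 21) = (0.1, -0.1)
(a₂, b₂) = (0.1, -0.1) − 0.1·(0.6, -0.6) = (0.04, -0.04)
F(0.04, -0.04) = 0.0096

0.0096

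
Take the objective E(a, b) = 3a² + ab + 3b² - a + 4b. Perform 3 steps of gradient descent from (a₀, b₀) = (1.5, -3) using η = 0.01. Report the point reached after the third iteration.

(1.355215, -2.6455975)

∇E = (6a + b - 1, a + 6b + 4)
(a₁, b₁) = (1.5, -3) − 0.01·(5, -12.5) = (1.45, -2.875)
(a₂, b₂) = (1.45, -2.875) − 0.01·(4.825, -11.8) = (1.40175, -2.757)
(a₃, b₃) = (1.40175, -2.757) − 0.01·(4.6535, -11.14025) = (1.355215, -2.6455975)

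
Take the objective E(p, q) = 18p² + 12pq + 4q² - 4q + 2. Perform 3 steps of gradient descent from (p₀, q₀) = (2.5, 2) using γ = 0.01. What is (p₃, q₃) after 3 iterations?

∇E = (36p + 12q, 12p + 8q - 4)
(p₁, q₁) = (2.5, 2) − 0.01·(114, 42) = (1.36, 1.58)
(p₂, q₂) = (1.36, 1.58) − 0.01·(67.92, 24.96) = (0.6808, 1.3304)
(p₃, q₃) = (0.6808, 1.3304) − 0.01·(40.4736, 14.8128) = (0.276064, 1.182272)

(0.276064, 1.182272)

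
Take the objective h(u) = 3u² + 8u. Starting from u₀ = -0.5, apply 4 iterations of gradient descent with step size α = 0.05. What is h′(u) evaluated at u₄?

1.2005

h′(u) = 6u + 8
Step 1: h′(-0.5) = 5; u₁ = -0.5 − 0.05·5 = -0.75
Step 2: h′(-0.75) = 3.5; u₂ = -0.75 − 0.05·3.5 = -0.925
Step 3: h′(-0.925) = 2.45; u₃ = -0.925 − 0.05·2.45 = -1.0475
Step 4: h′(-1.0475) = 1.715; u₄ = -1.0475 − 0.05·1.715 = -1.13325
h′(u) at (-1.13325) = 1.2005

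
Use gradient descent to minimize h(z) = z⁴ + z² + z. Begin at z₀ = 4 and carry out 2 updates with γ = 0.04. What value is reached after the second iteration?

39.88736

h′(z) = 4z³ + 2z + 1
z₁ = 4 − 0.04·265 = -6.6
z₂ = -6.6 − 0.04·(-1162.184) = 39.88736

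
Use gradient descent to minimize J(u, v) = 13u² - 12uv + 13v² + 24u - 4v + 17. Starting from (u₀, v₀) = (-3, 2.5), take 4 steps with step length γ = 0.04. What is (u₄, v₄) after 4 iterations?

(-1.2394368, -0.15433088)

∇J = (26u - 12v + 24, -12u + 26v - 4)
(u₁, v₁) = (-3, 2.5) − 0.04·(-84, 97) = (0.36, -1.38)
(u₂, v₂) = (0.36, -1.38) − 0.04·(49.92, -44.2) = (-1.6368, 0.388)
(u₃, v₃) = (-1.6368, 0.388) − 0.04·(-23.2128, 25.7296) = (-0.708288, -0.641184)
(u₄, v₄) = (-0.708288, -0.641184) − 0.04·(13.27872, -12.171328) = (-1.2394368, -0.15433088)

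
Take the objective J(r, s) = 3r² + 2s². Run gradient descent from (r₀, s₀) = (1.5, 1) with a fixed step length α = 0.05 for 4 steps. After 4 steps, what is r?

0.36015

∇J = (6r, 4s)
(r₁, s₁) = (1.5, 1) − 0.05·(9, 4) = (1.05, 0.8)
(r₂, s₂) = (1.05, 0.8) − 0.05·(6.3, 3.2) = (0.735, 0.64)
(r₃, s₃) = (0.735, 0.64) − 0.05·(4.41, 2.56) = (0.5145, 0.512)
(r₄, s₄) = (0.5145, 0.512) − 0.05·(3.087, 2.048) = (0.36015, 0.4096)
r = 0.36015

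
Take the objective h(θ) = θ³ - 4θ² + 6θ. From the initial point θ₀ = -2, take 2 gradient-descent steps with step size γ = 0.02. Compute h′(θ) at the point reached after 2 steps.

75.459130436608

h′(θ) = 3θ² - 8θ + 6
θ₁ = -2 − 0.02·34 = -2.68
θ₂ = -2.68 − 0.02·48.9872 = -3.659744
h′(θ) at (-3.659744) = 75.459130436608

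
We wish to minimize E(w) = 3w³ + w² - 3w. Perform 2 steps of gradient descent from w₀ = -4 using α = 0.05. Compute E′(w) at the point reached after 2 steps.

E′(w) = 9w² + 2w - 3
w₁ = -4 − 0.05·133 = -10.65
w₂ = -10.65 − 0.05·996.5025 = -60.475125
E′(w) at (-60.475125) = 32791.216443890625

32791.216443890625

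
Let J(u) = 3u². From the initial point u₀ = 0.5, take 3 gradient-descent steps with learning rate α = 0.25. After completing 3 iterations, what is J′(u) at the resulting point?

-0.375

J′(u) = 6u
u₁ = 0.5 − 0.25·3 = -0.25
u₂ = -0.25 − 0.25·(-1.5) = 0.125
u₃ = 0.125 − 0.25·0.75 = -0.0625
J′(u) at (-0.0625) = -0.375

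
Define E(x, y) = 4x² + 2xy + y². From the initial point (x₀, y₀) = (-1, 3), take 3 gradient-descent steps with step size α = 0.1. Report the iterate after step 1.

∇E = (8x + 2y, 2x + 2y)
(x₁, y₁) = (-1, 3) − 0.1·(-2, 4) = (-0.8, 2.6)

(-0.8, 2.6)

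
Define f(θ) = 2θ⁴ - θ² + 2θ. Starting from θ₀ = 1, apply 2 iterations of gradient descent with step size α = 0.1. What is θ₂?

0.0336

f′(θ) = 8θ³ - 2θ + 2
Step 1: f′(1) = 8; θ₁ = 1 − 0.1·8 = 0.2
Step 2: f′(0.2) = 1.664; θ₂ = 0.2 − 0.1·1.664 = 0.0336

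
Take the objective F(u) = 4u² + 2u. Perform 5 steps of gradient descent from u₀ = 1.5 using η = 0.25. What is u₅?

-2

F′(u) = 8u + 2
u₁ = 1.5 − 0.25·14 = -2
u₂ = -2 − 0.25·(-14) = 1.5
u₃ = 1.5 − 0.25·14 = -2
u₄ = -2 − 0.25·(-14) = 1.5
u₅ = 1.5 − 0.25·14 = -2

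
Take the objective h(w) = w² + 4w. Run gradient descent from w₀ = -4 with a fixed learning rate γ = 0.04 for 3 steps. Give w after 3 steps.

-3.557376

h′(w) = 2w + 4
w₁ = -4 − 0.04·(-4) = -3.84
w₂ = -3.84 − 0.04·(-3.68) = -3.6928
w₃ = -3.6928 − 0.04·(-3.3856) = -3.557376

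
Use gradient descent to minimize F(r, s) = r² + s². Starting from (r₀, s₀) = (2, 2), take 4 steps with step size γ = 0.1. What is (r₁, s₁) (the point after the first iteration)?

∇F = (2r, 2s)
(r₁, s₁) = (2, 2) − 0.1·(4, 4) = (1.6, 1.6)

(1.6, 1.6)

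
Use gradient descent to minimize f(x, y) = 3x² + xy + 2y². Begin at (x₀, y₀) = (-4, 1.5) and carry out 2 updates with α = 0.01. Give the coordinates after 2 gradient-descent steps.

(-3.5633, 1.45855)

∇f = (6x + y, x + 4y)
Step 1: at (-4, 1.5), ∇f = (-22.5, 2) → (-4, 1.5) − 0.01·(-22.5, 2) = (-3.775, 1.48)
Step 2: at (-3.775, 1.48), ∇f = (-21.17, 2.145) → (-3.775, 1.48) − 0.01·(-21.17, 2.145) = (-3.5633, 1.45855)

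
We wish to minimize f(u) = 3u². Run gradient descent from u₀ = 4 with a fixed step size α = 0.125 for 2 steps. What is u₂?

0.25

f′(u) = 6u
u₁ = 4 − 0.125·24 = 1
u₂ = 1 − 0.125·6 = 0.25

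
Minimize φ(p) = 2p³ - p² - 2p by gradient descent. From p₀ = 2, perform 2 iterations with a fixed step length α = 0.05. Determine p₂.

0.947

φ′(p) = 6p² - 2p - 2
Step 1: φ′(2) = 18; p₁ = 2 − 0.05·18 = 1.1
Step 2: φ′(1.1) = 3.06; p₂ = 1.1 − 0.05·3.06 = 0.947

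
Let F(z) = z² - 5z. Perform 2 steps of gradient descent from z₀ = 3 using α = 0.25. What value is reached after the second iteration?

F′(z) = 2z - 5
Step 1: F′(3) = 1; z₁ = 3 − 0.25·1 = 2.75
Step 2: F′(2.75) = 0.5; z₂ = 2.75 − 0.25·0.5 = 2.625

2.625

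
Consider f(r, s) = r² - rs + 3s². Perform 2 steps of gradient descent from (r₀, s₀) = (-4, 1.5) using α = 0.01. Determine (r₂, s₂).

∇f = (2r - s, -r + 6s)
Step 1: at (-4, 1.5), ∇f = (-9.5, 13) → (-4, 1.5) − 0.01·(-9.5, 13) = (-3.905, 1.37)
Step 2: at (-3.905, 1.37), ∇f = (-9.18, 12.125) → (-3.905, 1.37) − 0.01·(-9.18, 12.125) = (-3.8132, 1.24875)

(-3.8132, 1.24875)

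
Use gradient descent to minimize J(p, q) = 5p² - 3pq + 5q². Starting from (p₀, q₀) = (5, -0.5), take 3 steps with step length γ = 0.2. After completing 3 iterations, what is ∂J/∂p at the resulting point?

∇J = (10p - 3q, -3p + 10q)
(p₁, q₁) = (5, -0.5) − 0.2·(51.5, -20) = (-5.3, 3.5)
(p₂, q₂) = (-5.3, 3.5) − 0.2·(-63.5, 50.9) = (7.4, -6.68)
(p₃, q₃) = (7.4, -6.68) − 0.2·(94.04, -89) = (-11.408, 11.12)
∂J/∂p at (-11.408, 11.12) = -147.44

-147.44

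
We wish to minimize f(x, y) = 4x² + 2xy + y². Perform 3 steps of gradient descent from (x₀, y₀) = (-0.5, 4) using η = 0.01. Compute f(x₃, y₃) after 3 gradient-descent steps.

∇f = (8x + 2y, 2x + 2y)
Step 1: at (-0.5, 4), ∇f = (4, 7) → (-0.5, 4) − 0.01·(4, 7) = (-0.54, 3.93)
Step 2: at (-0.54, 3.93), ∇f = (3.54, 6.78) → (-0.54, 3.93) − 0.01·(3.54, 6.78) = (-0.5754, 3.8622)
Step 3: at (-0.5754, 3.8622), ∇f = (3.1212, 6.5736) → (-0.5754, 3.8622) − 0.01·(3.1212, 6.5736) = (-0.606612, 3.796464)
f(-0.606612, 3.796464) = 11.279090137536

11.279090137536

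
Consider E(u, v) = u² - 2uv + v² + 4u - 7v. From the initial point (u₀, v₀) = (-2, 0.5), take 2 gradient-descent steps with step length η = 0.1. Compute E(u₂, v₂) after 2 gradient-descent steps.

∇E = (2u - 2v + 4, -2u + 2v - 7)
(u₁, v₁) = (-2, 0.5) − 0.1·(-1, -2) = (-1.9, 0.7)
(u₂, v₂) = (-1.9, 0.7) − 0.1·(-1.2, -1.8) = (-1.78, 0.88)
E(-1.78, 0.88) = -6.2044

-6.2044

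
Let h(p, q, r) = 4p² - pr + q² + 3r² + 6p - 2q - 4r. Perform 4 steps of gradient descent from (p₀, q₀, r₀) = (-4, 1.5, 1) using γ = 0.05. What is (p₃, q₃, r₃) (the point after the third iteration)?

∇h = (8p - r + 6, 2q - 2, -p + 6r - 4)
Step 1: at (-4, 1.5, 1), ∇h = (-27, 1, 6) → (-4, 1.5, 1) − 0.05·(-27, 1, 6) = (-2.65, 1.45, 0.7)
Step 2: at (-2.65, 1.45, 0.7), ∇h = (-15.9, 0.9, 2.85) → (-2.65, 1.45, 0.7) − 0.05·(-15.9, 0.9, 2.85) = (-1.855, 1.405, 0.5575)
Step 3: at (-1.855, 1.405, 0.5575), ∇h = (-9.3975, 0.81, 1.2) → (-1.855, 1.405, 0.5575) − 0.05·(-9.3975, 0.81, 1.2) = (-1.385125, 1.3645, 0.4975)

(-1.385125, 1.3645, 0.4975)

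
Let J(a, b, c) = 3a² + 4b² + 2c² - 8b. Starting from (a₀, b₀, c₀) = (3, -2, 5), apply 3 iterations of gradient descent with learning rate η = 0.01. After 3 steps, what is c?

4.42368

∇J = (6a, 8b - 8, 4c)
(a₁, b₁, c₁) = (3, -2, 5) − 0.01·(18, -24, 20) = (2.82, -1.76, 4.8)
(a₂, b₂, c₂) = (2.82, -1.76, 4.8) − 0.01·(16.92, -22.08, 19.2) = (2.6508, -1.5392, 4.608)
(a₃, b₃, c₃) = (2.6508, -1.5392, 4.608) − 0.01·(15.9048, -20.3136, 18.432) = (2.491752, -1.336064, 4.42368)
c = 4.42368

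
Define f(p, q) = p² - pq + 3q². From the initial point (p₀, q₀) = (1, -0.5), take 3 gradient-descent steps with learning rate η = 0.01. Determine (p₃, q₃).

(0.9276555, -0.387782)

∇f = (2p - q, -p + 6q)
(p₁, q₁) = (1, -0.5) − 0.01·(2.5, -4) = (0.975, -0.46)
(p₂, q₂) = (0.975, -0.46) − 0.01·(2.41, -3.735) = (0.9509, -0.42265)
(p₃, q₃) = (0.9509, -0.42265) − 0.01·(2.32445, -3.4868) = (0.9276555, -0.387782)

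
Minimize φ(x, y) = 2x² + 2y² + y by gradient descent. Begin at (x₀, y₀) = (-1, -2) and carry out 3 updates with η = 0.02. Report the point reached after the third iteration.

∇φ = (4x, 4y + 1)
Step 1: at (-1, -2), ∇φ = (-4, -7) → (-1, -2) − 0.02·(-4, -7) = (-0.92, -1.86)
Step 2: at (-0.92, -1.86), ∇φ = (-3.68, -6.44) → (-0.92, -1.86) − 0.02·(-3.68, -6.44) = (-0.8464, -1.7312)
Step 3: at (-0.8464, -1.7312), ∇φ = (-3.3856, -5.9248) → (-0.8464, -1.7312) − 0.02·(-3.3856, -5.9248) = (-0.778688, -1.612704)

(-0.778688, -1.612704)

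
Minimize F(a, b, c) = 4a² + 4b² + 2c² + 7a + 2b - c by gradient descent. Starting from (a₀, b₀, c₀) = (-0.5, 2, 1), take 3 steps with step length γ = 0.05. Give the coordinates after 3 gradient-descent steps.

∇F = (8a + 7, 8b + 2, 4c - 1)
Step 1: at (-0.5, 2, 1), ∇F = (3, 18, 3) → (-0.5, 2, 1) − 0.05·(3, 18, 3) = (-0.65, 1.1, 0.85)
Step 2: at (-0.65, 1.1, 0.85), ∇F = (1.8, 10.8, 2.4) → (-0.65, 1.1, 0.85) − 0.05·(1.8, 10.8, 2.4) = (-0.74, 0.56, 0.73)
Step 3: at (-0.74, 0.56, 0.73), ∇F = (1.08, 6.48, 1.92) → (-0.74, 0.56, 0.73) − 0.05·(1.08, 6.48, 1.92) = (-0.794, 0.236, 0.634)

(-0.794, 0.236, 0.634)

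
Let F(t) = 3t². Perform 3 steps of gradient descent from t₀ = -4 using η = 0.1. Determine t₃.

F′(t) = 6t
t₁ = -4 − 0.1·(-24) = -1.6
t₂ = -1.6 − 0.1·(-9.6) = -0.64
t₃ = -0.64 − 0.1·(-3.84) = -0.256

-0.256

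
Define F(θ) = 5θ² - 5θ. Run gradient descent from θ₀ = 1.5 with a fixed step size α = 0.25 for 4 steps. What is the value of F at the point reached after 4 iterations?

126.89453125

F′(θ) = 10θ - 5
θ₁ = 1.5 − 0.25·10 = -1
θ₂ = -1 − 0.25·(-15) = 2.75
θ₃ = 2.75 − 0.25·22.5 = -2.875
θ₄ = -2.875 − 0.25·(-33.75) = 5.5625
F(5.5625) = 126.89453125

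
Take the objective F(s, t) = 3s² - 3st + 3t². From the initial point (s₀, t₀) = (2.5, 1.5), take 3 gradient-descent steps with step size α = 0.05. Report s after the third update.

1.3114375

∇F = (6s - 3t, -3s + 6t)
Step 1: at (2.5, 1.5), ∇F = (10.5, 1.5) → (2.5, 1.5) − 0.05·(10.5, 1.5) = (1.975, 1.425)
Step 2: at (1.975, 1.425), ∇F = (7.575, 2.625) → (1.975, 1.425) − 0.05·(7.575, 2.625) = (1.59625, 1.29375)
Step 3: at (1.59625, 1.29375), ∇F = (5.69625, 2.97375) → (1.59625, 1.29375) − 0.05·(5.69625, 2.97375) = (1.3114375, 1.1450625)
s = 1.3114375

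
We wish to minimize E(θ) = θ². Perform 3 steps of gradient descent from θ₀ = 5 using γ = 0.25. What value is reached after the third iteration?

E′(θ) = 2θ
θ₁ = 5 − 0.25·10 = 2.5
θ₂ = 2.5 − 0.25·5 = 1.25
θ₃ = 1.25 − 0.25·2.5 = 0.625

0.625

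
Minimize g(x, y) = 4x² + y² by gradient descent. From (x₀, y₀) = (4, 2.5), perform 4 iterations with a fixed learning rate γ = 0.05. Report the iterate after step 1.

∇g = (8x, 2y)
Step 1: at (4, 2.5), ∇g = (32, 5) → (4, 2.5) − 0.05·(32, 5) = (2.4, 2.25)

(2.4, 2.25)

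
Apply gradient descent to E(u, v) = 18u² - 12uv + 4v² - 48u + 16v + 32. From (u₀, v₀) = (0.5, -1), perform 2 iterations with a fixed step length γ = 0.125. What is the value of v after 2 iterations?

2.125

∇E = (36u - 12v - 48, -12u + 8v + 16)
(u₁, v₁) = (0.5, -1) − 0.125·(-18, 2) = (2.75, -1.25)
(u₂, v₂) = (2.75, -1.25) − 0.125·(66, -27) = (-5.5, 2.125)
v = 2.125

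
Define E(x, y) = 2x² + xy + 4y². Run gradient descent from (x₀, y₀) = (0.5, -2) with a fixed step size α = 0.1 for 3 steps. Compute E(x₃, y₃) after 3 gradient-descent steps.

0.0994945

∇E = (4x + y, x + 8y)
Step 1: at (0.5, -2), ∇E = (0, -15.5) → (0.5, -2) − 0.1·(0, -15.5) = (0.5, -0.45)
Step 2: at (0.5, -0.45), ∇E = (1.55, -3.1) → (0.5, -0.45) − 0.1·(1.55, -3.1) = (0.345, -0.14)
Step 3: at (0.345, -0.14), ∇E = (1.24, -0.775) → (0.345, -0.14) − 0.1·(1.24, -0.775) = (0.221, -0.0625)
E(0.221, -0.0625) = 0.0994945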